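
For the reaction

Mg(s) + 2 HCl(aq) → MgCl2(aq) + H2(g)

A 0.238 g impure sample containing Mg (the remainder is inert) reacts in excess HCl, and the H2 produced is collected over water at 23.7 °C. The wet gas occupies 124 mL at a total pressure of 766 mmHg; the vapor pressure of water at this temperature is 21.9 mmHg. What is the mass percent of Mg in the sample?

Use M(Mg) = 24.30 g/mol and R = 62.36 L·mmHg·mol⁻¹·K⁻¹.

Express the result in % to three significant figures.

50.9 %

P(H2) = 766 − 21.9 = 744.1 mmHg
n(H2) = PV/RT = (744.1 × 0.1240) / (62.36 × 296.85) = 0.004984 mol
n(Mg) = (1/1) × 0.004984 = 0.004984 mol
m(Mg) = 0.004984 × 24.30 = 0.1211 g
%Mg = 0.1211 / 0.238 × 100 = 50.88%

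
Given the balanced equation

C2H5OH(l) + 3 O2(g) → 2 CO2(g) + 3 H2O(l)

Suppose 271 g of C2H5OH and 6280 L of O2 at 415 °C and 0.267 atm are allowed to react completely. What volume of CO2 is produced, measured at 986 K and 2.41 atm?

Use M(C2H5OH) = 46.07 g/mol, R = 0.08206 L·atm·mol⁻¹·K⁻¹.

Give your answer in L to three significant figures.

n(C2H5OH) = 271 / 46.07 = 5.882 mol
n(O2) = PV/RT = (0.267 × 6280) / (0.08206 × 688.15) = 29.69 mol
For 5.882 mol C2H5OH, stoichiometry requires (3/1) × 5.882 = 17.65 mol O2; 29.69 mol is available, so C2H5OH is limiting.
n(CO2) = (2/1) × 5.882 = 11.76 mol
V(CO2) = nRT/P = 11.76 × 0.08206 × 986 / 2.41 = 394.8 L

395 L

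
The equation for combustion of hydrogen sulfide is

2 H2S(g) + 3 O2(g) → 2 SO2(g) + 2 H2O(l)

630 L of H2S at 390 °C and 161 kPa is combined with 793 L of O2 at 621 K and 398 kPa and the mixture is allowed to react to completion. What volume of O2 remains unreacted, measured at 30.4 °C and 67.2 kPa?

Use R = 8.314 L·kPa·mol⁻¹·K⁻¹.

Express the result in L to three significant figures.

1260 L

n(H2S) = PV/RT = (161 × 630) / (8.314 × 663.15) = 18.40 mol
n(O2) = PV/RT = (398 × 793) / (8.314 × 621) = 61.13 mol
For 18.40 mol H2S, stoichiometry requires (3/2) × 18.40 = 27.60 mol O2; 61.13 mol is available, so H2S is limiting.
n(O2) consumed = (3/2) × 18.40 = 27.60 mol; remaining = 61.13 − 27.60 = 33.53 mol
V(O2) = nRT/P = 33.53 × 8.314 × 303.55 / 67.2 = 1259 L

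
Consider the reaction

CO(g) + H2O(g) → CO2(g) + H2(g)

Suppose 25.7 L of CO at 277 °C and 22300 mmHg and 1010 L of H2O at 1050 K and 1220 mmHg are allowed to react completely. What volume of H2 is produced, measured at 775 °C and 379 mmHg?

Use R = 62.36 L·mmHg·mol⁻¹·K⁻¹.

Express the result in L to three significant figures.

n(CO) = PV/RT = (22300 × 25.7) / (62.36 × 550.15) = 16.71 mol
n(H2O) = PV/RT = (1220 × 1010) / (62.36 × 1050) = 18.82 mol
For 16.71 mol CO, stoichiometry requires (1/1) × 16.71 = 16.71 mol H2O; 18.82 mol is available, so CO is limiting.
n(H2) = (1/1) × 16.71 = 16.71 mol
V(H2) = nRT/P = 16.71 × 62.36 × 1048.15 / 379 = 2882 L

2880 L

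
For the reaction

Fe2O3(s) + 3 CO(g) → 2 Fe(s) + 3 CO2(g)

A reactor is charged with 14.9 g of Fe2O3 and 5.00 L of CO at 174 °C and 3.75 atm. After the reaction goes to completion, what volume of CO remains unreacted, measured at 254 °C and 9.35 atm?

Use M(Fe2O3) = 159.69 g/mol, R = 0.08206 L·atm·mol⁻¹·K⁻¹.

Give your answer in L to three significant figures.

n(Fe2O3) = 14.9 / 159.69 = 0.09331 mol
n(CO) = PV/RT = (3.75 × 5.00) / (0.08206 × 447.15) = 0.5110 mol
For 0.09331 mol Fe2O3, stoichiometry requires (3/1) × 0.09331 = 0.2799 mol CO; 0.5110 mol is available, so Fe2O3 is limiting.
n(CO) consumed = (3/1) × 0.09331 = 0.2799 mol; remaining = 0.5110 − 0.2799 = 0.2311 mol
V(CO) = nRT/P = 0.2311 × 0.08206 × 527.15 / 9.35 = 1.069 L

1.07 L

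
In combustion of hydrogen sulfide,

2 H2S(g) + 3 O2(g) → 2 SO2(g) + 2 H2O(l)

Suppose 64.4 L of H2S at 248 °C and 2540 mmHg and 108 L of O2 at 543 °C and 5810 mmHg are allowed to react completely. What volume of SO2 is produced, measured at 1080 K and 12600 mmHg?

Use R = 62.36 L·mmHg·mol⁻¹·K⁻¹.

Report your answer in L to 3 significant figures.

n(H2S) = PV/RT = (2540 × 64.4) / (62.36 × 521.15) = 5.033 mol
n(O2) = PV/RT = (5810 × 108) / (62.36 × 816.15) = 12.33 mol
For 5.033 mol H2S, stoichiometry requires (3/2) × 5.033 = 7.550 mol O2; 12.33 mol is available, so H2S is limiting.
n(SO2) = (2/2) × 5.033 = 5.033 mol
V(SO2) = nRT/P = 5.033 × 62.36 × 1080 / 12600 = 26.90 L

26.9 L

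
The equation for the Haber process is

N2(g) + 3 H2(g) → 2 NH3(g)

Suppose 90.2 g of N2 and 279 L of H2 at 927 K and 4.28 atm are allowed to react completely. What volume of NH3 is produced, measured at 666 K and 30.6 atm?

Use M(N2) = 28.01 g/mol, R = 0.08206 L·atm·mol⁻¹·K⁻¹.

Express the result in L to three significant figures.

11.5 L

n(N2) = 90.2 / 28.01 = 3.220 mol
n(H2) = PV/RT = (4.28 × 279) / (0.08206 × 927) = 15.70 mol
For 3.220 mol N2, stoichiometry requires (3/1) × 3.220 = 9.660 mol H2; 15.70 mol is available, so N2 is limiting.
n(NH3) = (2/1) × 3.220 = 6.440 mol
V(NH3) = nRT/P = 6.440 × 0.08206 × 666 / 30.6 = 11.50 L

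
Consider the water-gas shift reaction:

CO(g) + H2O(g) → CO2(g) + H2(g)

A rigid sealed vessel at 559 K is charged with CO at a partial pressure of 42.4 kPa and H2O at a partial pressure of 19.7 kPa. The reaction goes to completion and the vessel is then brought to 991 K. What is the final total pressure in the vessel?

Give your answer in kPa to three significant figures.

With V and T fixed, P_i ∝ n_i, so the mole ratios apply directly to partial pressures at 559 K.
P(H2O) required for 42.4 kPa of CO = (1/1) × 42.4 = 42.40 kPa; available 19.7 kPa, so H2O is limiting.
P(CO) remaining = 42.4 − (1/1) × 19.7 = 22.70 kPa
P(gaseous products) = (1+1)/1 × 19.7 = 39.40 kPa
P_total at 559 K = 22.70 + 39.40 = 62.10 kPa
Scaling to 991 K: P = 62.10 × 991/559 = 110.1 kPa

110 kPa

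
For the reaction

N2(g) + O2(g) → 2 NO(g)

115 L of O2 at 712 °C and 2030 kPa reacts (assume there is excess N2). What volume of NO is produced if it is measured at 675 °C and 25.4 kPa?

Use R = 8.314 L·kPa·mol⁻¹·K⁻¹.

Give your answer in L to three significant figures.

n(O2) = PV/RT = (2030 × 115) / (8.314 × 985.15) = 28.50 mol
n(NO) = (2/1) × 28.50 = 57.00 mol
V = nRT/P = 57.00 × 8.314 × 948.15 / 25.4 = 17690 L

17700 L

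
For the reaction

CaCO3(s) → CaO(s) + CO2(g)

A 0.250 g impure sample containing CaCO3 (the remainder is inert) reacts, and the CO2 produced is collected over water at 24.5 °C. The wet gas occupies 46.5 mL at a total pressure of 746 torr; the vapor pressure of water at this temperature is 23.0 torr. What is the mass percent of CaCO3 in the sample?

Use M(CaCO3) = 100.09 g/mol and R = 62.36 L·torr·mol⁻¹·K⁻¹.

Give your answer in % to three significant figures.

P(CO2) = 746 − 23.0 = 723.0 torr
n(CO2) = PV/RT = (723.0 × 0.04650) / (62.36 × 297.65) = 0.001811 mol
n(CaCO3) = (1/1) × 0.001811 = 0.001811 mol
m(CaCO3) = 0.001811 × 100.09 = 0.1813 g
%CaCO3 = 0.1813 / 0.250 × 100 = 72.52%

72.5 %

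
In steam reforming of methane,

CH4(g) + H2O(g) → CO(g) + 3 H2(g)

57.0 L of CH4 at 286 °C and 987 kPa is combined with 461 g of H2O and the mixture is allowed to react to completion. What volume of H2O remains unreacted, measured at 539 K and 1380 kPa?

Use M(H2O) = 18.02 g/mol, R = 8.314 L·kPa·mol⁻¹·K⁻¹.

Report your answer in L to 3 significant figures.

n(CH4) = PV/RT = (987 × 57.0) / (8.314 × 559.15) = 12.10 mol
n(H2O) = 461 / 18.02 = 25.58 mol
For 12.10 mol CH4, stoichiometry requires (1/1) × 12.10 = 12.10 mol H2O; 25.58 mol is available, so CH4 is limiting.
n(H2O) consumed = (1/1) × 12.10 = 12.10 mol; remaining = 25.58 − 12.10 = 13.48 mol
V(H2O) = nRT/P = 13.48 × 8.314 × 539 / 1380 = 43.77 L

43.8 L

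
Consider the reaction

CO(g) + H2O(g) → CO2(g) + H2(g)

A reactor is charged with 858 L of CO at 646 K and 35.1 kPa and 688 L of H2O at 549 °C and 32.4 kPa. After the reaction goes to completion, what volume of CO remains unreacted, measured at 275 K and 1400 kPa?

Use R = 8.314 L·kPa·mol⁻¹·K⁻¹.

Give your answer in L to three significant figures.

3.83 L

n(CO) = PV/RT = (35.1 × 858) / (8.314 × 646) = 5.607 mol
n(H2O) = PV/RT = (32.4 × 688) / (8.314 × 822.15) = 3.261 mol
For 5.607 mol CO, stoichiometry requires (1/1) × 5.607 = 5.607 mol H2O; 3.261 mol is available, so H2O is limiting.
n(CO) consumed = (1/1) × 3.261 = 3.261 mol; remaining = 5.607 − 3.261 = 2.346 mol
V(CO) = nRT/P = 2.346 × 8.314 × 275 / 1400 = 3.831 L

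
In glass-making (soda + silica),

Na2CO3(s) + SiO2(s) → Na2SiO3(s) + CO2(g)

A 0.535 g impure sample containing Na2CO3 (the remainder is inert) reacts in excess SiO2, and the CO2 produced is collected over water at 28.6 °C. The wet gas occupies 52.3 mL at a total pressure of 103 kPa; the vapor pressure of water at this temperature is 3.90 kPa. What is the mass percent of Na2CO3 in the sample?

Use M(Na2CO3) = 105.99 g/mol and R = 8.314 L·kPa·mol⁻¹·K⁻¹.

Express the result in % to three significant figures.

40.9 %

P(CO2) = 103 − 3.90 = 99.10 kPa
n(CO2) = PV/RT = (99.10 × 0.05230) / (8.314 × 301.75) = 0.002066 mol
n(Na2CO3) = (1/1) × 0.002066 = 0.002066 mol
m(Na2CO3) = 0.002066 × 105.99 = 0.2190 g
%Na2CO3 = 0.2190 / 0.535 × 100 = 40.93%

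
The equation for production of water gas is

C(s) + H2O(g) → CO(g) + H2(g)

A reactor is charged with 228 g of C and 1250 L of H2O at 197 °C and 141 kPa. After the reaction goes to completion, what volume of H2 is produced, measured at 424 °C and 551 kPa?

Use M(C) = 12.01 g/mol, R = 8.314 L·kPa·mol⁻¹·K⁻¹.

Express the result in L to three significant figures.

200 L

n(C) = 228 / 12.01 = 18.98 mol
n(H2O) = PV/RT = (141 × 1250) / (8.314 × 470.15) = 45.09 mol
For 18.98 mol C, stoichiometry requires (1/1) × 18.98 = 18.98 mol H2O; 45.09 mol is available, so C is limiting.
n(H2) = (1/1) × 18.98 = 18.98 mol
V(H2) = nRT/P = 18.98 × 8.314 × 697.15 / 551 = 199.7 L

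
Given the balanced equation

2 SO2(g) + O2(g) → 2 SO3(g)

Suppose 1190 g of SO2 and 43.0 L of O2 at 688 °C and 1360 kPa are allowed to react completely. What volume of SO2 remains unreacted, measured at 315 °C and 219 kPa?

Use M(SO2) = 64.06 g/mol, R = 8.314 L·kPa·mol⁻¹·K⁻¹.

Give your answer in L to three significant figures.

n(SO2) = 1190 / 64.06 = 18.58 mol
n(O2) = PV/RT = (1360 × 43.0) / (8.314 × 961.15) = 7.318 mol
For 18.58 mol SO2, stoichiometry requires (1/2) × 18.58 = 9.290 mol O2; 7.318 mol is available, so O2 is limiting.
n(SO2) consumed = (2/1) × 7.318 = 14.64 mol; remaining = 18.58 − 14.64 = 3.940 mol
V(SO2) = nRT/P = 3.940 × 8.314 × 588.15 / 219 = 87.97 L

88.0 L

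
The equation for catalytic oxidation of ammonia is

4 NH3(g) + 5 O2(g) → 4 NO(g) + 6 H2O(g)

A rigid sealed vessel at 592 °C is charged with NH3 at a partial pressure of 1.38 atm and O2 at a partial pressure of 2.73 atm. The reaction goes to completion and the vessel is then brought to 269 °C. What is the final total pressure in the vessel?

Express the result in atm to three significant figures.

At constant V, partial pressures at 592 °C are proportional to moles, so apply stoichiometry directly to pressures.
P(O2) required for 1.38 atm of NH3 = (5/4) × 1.38 = 1.725 atm; available 2.73 atm, so NH3 is limiting.
P(O2) remaining = 2.73 − (5/4) × 1.38 = 1.005 atm
P(gaseous products) = (4+6)/4 × 1.38 = 3.450 atm
P_total at 592 °C = 1.005 + 3.450 = 4.455 atm
Scaling to 269 °C: P = 4.455 × 542.15/865.15 = 2.792 atm

2.79 atm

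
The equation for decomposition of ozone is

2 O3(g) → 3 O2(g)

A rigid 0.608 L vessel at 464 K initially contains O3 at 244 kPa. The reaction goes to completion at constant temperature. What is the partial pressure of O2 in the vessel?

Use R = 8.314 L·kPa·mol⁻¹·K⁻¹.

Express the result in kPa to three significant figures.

366 kPa

n(O3)₀ = PV/RT = (244 × 0.608) / (8.314 × 464) = 0.03846 mol
n(O2) = (3/2) × 0.03846 = 0.05769 mol
P(O2) = nRT/V = 0.05769 × 8.314 × 464 / 0.608 = 366.0 kPa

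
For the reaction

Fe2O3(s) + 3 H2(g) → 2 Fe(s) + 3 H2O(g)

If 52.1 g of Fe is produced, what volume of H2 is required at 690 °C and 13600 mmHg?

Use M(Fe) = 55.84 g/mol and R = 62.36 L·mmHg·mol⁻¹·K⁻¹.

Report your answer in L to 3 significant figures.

6.18 L

n(Fe) = 52.10 / 55.84 = 0.9330 mol
n(H2) = (3/2) × 0.9330 = 1.400 mol
V = nRT/P = 1.400 × 62.36 × 963.15 / 13600 = 6.183 L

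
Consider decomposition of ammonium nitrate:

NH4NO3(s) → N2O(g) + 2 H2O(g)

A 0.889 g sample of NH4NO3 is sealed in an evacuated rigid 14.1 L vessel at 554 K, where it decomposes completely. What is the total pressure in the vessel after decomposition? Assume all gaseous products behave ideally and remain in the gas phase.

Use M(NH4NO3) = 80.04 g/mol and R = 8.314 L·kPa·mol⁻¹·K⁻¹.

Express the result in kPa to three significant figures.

n(NH4NO3) = 0.889 / 80.04 = 0.01111 mol
n(gas produced) = (3/1) × 0.01111 = 0.03333 mol
P = nRT/V = 0.03333 × 8.314 × 554 / 14.1 = 10.89 kPa

10.9 kPa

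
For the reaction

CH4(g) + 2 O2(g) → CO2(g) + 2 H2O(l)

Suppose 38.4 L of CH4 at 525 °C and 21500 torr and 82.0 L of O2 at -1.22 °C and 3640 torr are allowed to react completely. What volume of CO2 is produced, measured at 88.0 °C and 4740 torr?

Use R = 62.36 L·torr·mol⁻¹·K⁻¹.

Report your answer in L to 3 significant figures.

n(CH4) = PV/RT = (21500 × 38.4) / (62.36 × 798.15) = 16.59 mol
n(O2) = PV/RT = (3640 × 82.0) / (62.36 × 271.93) = 17.60 mol
For 16.59 mol CH4, stoichiometry requires (2/1) × 16.59 = 33.18 mol O2; 17.60 mol is available, so O2 is limiting.
n(CO2) = (1/2) × 17.60 = 8.800 mol
V(CO2) = nRT/P = 8.800 × 62.36 × 361.15 / 4740 = 41.81 L

41.8 L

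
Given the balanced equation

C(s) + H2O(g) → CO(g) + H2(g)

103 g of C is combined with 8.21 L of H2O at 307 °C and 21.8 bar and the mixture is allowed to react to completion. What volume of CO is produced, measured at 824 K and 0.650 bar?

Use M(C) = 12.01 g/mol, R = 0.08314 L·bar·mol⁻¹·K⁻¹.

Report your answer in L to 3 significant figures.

391 L

n(C) = 103 / 12.01 = 8.576 mol
n(H2O) = PV/RT = (21.8 × 8.21) / (0.08314 × 580.15) = 3.711 mol
For 8.576 mol C, stoichiometry requires (1/1) × 8.576 = 8.576 mol H2O; 3.711 mol is available, so H2O is limiting.
n(CO) = (1/1) × 3.711 = 3.711 mol
V(CO) = nRT/P = 3.711 × 0.08314 × 824 / 0.650 = 391.1 L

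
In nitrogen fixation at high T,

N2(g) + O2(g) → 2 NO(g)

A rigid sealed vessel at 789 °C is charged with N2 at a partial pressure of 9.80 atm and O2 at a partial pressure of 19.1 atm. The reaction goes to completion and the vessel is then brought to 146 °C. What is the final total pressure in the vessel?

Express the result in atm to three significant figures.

11.4 atm

Because the vessel is rigid and T is held at 789 °C, work the stoichiometry in partial pressures (P_i = n_iRT/V).
P(O2) required for 9.80 atm of N2 = (1/1) × 9.80 = 9.800 atm; available 19.1 atm, so N2 is limiting.
P(O2) remaining = 19.1 − (1/1) × 9.80 = 9.300 atm
P(gaseous products) = (2)/1 × 9.80 = 19.60 atm
P_total at 789 °C = 9.300 + 19.60 = 28.90 atm
Scaling to 146 °C: P = 28.90 × 419.15/1062.15 = 11.40 atm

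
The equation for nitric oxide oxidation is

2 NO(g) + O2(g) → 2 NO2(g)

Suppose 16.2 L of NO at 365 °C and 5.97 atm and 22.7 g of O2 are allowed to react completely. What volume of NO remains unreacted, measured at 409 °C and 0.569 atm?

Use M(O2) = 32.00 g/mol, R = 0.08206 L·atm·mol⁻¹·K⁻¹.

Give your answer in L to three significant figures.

n(NO) = PV/RT = (5.97 × 16.2) / (0.08206 × 638.15) = 1.847 mol
n(O2) = 22.7 / 32.00 = 0.7094 mol
For 1.847 mol NO, stoichiometry requires (1/2) × 1.847 = 0.9235 mol O2; 0.7094 mol is available, so O2 is limiting.
n(NO) consumed = (2/1) × 0.7094 = 1.419 mol; remaining = 1.847 − 1.419 = 0.4280 mol
V(NO) = nRT/P = 0.4280 × 0.08206 × 682.15 / 0.569 = 42.11 L

42.1 L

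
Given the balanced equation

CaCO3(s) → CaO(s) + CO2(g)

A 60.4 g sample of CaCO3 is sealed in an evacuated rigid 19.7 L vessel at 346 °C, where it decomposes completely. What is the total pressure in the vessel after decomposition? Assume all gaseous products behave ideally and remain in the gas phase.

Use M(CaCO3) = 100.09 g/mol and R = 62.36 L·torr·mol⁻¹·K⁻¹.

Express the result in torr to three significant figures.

n(CaCO3) = 60.4 / 100.09 = 0.6035 mol
n(gas produced) = (1/1) × 0.6035 = 0.6035 mol
P = nRT/V = 0.6035 × 62.36 × 619.15 / 19.7 = 1183 torr

1180 torr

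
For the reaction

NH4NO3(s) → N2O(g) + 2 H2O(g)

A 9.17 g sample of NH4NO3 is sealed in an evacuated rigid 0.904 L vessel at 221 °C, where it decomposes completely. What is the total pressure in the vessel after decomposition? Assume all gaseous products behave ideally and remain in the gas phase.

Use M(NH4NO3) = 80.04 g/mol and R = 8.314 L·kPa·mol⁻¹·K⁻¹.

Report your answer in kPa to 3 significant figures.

n(NH4NO3) = 9.17 / 80.04 = 0.1146 mol
n(gas produced) = (3/1) × 0.1146 = 0.3438 mol
P = nRT/V = 0.3438 × 8.314 × 494.15 / 0.904 = 1562 kPa

1560 kPa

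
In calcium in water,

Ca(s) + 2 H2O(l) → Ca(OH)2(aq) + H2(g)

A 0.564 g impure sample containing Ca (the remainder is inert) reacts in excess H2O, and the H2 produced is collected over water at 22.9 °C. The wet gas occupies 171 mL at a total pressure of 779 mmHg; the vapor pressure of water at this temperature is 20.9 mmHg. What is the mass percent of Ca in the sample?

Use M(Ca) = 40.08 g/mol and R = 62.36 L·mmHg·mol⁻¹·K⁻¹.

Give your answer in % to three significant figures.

P(H2) = 779 − 20.9 = 758.1 mmHg
n(H2) = PV/RT = (758.1 × 0.1710) / (62.36 × 296.05) = 0.007022 mol
n(Ca) = (1/1) × 0.007022 = 0.007022 mol
m(Ca) = 0.007022 × 40.08 = 0.2814 g
%Ca = 0.2814 / 0.564 × 100 = 49.89%

49.9 %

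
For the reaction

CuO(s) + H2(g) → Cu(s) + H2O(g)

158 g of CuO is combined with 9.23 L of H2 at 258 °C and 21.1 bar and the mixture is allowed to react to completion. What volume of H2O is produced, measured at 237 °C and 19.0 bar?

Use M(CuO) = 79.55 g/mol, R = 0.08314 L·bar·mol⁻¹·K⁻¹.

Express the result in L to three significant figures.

n(CuO) = 158 / 79.55 = 1.986 mol
n(H2) = PV/RT = (21.1 × 9.23) / (0.08314 × 531.15) = 4.410 mol
For 1.986 mol CuO, stoichiometry requires (1/1) × 1.986 = 1.986 mol H2; 4.410 mol is available, so CuO is limiting.
n(H2O) = (1/1) × 1.986 = 1.986 mol
V(H2O) = nRT/P = 1.986 × 0.08314 × 510.15 / 19.0 = 4.433 L

4.43 L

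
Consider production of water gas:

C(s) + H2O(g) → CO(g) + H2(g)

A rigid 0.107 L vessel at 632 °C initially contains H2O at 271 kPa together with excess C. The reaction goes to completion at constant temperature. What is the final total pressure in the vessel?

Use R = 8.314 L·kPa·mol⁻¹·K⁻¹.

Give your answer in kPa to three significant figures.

Rigid vessel, constant T ⇒ P scales with total gas moles (1 → 2).
P_final = (2/1) × 271 = 542.0 kPa

542 kPa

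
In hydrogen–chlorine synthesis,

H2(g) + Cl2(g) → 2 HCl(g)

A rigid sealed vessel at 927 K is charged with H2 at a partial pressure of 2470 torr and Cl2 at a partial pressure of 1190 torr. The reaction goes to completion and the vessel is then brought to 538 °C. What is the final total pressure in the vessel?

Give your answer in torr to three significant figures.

With V and T fixed, P_i ∝ n_i, so the mole ratios apply directly to partial pressures at 927 K.
P(Cl2) required for 2470 torr of H2 = (1/1) × 2470 = 2470 torr; available 1190 torr, so Cl2 is limiting.
P(H2) remaining = 2470 − (1/1) × 1190 = 1280 torr
P(gaseous products) = (2)/1 × 1190 = 2380 torr
P_total at 927 K = 1280 + 2380 = 3660 torr
Scaling to 538 °C: P = 3660 × 811.15/927 = 3203 torr

3200 torr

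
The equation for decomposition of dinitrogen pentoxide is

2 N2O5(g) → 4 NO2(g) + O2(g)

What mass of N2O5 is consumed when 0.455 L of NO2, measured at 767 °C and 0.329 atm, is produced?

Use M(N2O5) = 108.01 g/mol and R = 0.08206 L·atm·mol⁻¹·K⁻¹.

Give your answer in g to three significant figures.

0.0947 g

n(NO2) = PV/RT = (0.329 × 0.455) / (0.08206 × 1040.15) = 0.001754 mol
n(N2O5) = (2/4) × 0.001754 = 0.0008770 mol
m(N2O5) = 0.0008770 × 108.01 = 0.09472 g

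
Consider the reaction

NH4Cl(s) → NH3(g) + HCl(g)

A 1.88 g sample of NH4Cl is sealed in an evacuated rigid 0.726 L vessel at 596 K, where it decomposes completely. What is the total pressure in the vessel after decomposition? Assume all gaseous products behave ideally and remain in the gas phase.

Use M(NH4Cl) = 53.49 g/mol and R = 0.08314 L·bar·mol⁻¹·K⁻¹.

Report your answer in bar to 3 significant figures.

4.80 bar

n(NH4Cl) = 1.88 / 53.49 = 0.03515 mol
n(gas produced) = (2/1) × 0.03515 = 0.07030 mol
P = nRT/V = 0.07030 × 0.08314 × 596 / 0.726 = 4.798 bar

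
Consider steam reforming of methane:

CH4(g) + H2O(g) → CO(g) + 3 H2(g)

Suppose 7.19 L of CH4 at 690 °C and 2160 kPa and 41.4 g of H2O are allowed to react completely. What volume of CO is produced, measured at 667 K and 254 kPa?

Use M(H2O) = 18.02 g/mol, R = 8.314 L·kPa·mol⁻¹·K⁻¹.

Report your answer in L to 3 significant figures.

n(CH4) = PV/RT = (2160 × 7.19) / (8.314 × 963.15) = 1.939 mol
n(H2O) = 41.4 / 18.02 = 2.297 mol
For 1.939 mol CH4, stoichiometry requires (1/1) × 1.939 = 1.939 mol H2O; 2.297 mol is available, so CH4 is limiting.
n(CO) = (1/1) × 1.939 = 1.939 mol
V(CO) = nRT/P = 1.939 × 8.314 × 667 / 254 = 42.33 L

42.3 L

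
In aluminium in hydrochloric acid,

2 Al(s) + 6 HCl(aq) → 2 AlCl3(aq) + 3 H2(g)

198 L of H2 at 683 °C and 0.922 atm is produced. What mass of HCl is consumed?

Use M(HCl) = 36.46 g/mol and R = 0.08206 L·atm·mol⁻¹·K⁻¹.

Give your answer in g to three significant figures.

170 g

n(H2) = PV/RT = (0.922 × 198) / (0.08206 × 956.15) = 2.327 mol
n(HCl) = (6/3) × 2.327 = 4.654 mol
m(HCl) = 4.654 × 36.46 = 169.7 g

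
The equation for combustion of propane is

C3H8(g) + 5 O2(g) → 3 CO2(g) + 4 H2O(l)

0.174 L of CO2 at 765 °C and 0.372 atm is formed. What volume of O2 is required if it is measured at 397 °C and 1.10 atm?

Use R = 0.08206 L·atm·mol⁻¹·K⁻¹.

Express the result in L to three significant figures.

0.0633 L

n(CO2) = PV/RT = (0.372 × 0.174) / (0.08206 × 1038.15) = 0.0007598 mol
n(O2) = (5/3) × 0.0007598 = 0.001266 mol
V = nRT/P = 0.001266 × 0.08206 × 670.15 / 1.10 = 0.06329 L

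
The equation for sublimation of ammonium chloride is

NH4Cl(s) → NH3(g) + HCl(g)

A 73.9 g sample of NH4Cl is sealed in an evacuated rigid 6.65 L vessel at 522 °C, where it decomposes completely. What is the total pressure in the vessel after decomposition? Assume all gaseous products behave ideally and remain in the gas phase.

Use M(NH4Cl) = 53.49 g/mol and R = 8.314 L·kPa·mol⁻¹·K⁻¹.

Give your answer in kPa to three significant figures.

n(NH4Cl) = 73.9 / 53.49 = 1.382 mol
n(gas produced) = (2/1) × 1.382 = 2.764 mol
P = nRT/V = 2.764 × 8.314 × 795.15 / 6.65 = 2748 kPa

2750 kPa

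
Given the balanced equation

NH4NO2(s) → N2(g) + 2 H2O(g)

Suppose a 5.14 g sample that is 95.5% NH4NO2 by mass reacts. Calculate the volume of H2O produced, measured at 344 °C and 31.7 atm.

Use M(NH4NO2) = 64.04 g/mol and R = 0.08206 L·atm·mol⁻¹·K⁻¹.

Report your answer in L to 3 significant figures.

0.245 L

mass of NH4NO2 = 5.14 × 95.5/100 = 4.909 g
n(NH4NO2) = 4.909 / 64.04 = 0.07666 mol
n(H2O) = (2/1) × 0.07666 = 0.1533 mol
V = nRT/P = 0.1533 × 0.08206 × 617.15 / 31.7 = 0.2449 L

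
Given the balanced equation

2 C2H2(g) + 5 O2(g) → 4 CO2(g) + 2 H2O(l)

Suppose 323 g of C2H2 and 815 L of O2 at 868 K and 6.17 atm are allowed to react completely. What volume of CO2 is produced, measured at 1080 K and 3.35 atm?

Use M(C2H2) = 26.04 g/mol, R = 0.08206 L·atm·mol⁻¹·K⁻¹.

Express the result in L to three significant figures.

656 L

n(C2H2) = 323 / 26.04 = 12.40 mol
n(O2) = PV/RT = (6.17 × 815) / (0.08206 × 868) = 70.60 mol
For 12.40 mol C2H2, stoichiometry requires (5/2) × 12.40 = 31.00 mol O2; 70.60 mol is available, so C2H2 is limiting.
n(CO2) = (4/2) × 12.40 = 24.80 mol
V(CO2) = nRT/P = 24.80 × 0.08206 × 1080 / 3.35 = 656.1 L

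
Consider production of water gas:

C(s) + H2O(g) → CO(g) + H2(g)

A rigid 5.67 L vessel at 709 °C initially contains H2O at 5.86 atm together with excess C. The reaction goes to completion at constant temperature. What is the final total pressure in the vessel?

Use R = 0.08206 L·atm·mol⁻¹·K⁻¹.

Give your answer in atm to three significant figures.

Since T and V are fixed, P_final/P_initial = n_final/n_initial = 2/1.
P_final = (2/1) × 5.86 = 11.72 atm

11.7 atm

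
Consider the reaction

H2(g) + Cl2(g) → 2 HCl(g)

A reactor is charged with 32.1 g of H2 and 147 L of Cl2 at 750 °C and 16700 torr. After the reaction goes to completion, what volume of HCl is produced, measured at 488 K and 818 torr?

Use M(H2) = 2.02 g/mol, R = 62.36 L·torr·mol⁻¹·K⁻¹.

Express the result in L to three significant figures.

n(H2) = 32.1 / 2.02 = 15.89 mol
n(Cl2) = PV/RT = (16700 × 147) / (62.36 × 1023.15) = 38.48 mol
For 15.89 mol H2, stoichiometry requires (1/1) × 15.89 = 15.89 mol Cl2; 38.48 mol is available, so H2 is limiting.
n(HCl) = (2/1) × 15.89 = 31.78 mol
V(HCl) = nRT/P = 31.78 × 62.36 × 488 / 818 = 1182 L

1180 L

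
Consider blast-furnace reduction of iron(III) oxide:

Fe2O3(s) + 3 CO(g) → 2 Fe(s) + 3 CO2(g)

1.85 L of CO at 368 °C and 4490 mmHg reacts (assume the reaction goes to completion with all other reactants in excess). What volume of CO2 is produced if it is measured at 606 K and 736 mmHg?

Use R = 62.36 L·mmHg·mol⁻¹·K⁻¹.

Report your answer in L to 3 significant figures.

n(CO) = PV/RT = (4490 × 1.85) / (62.36 × 641.15) = 0.2078 mol
n(CO2) = (3/3) × 0.2078 = 0.2078 mol
V = nRT/P = 0.2078 × 62.36 × 606 / 736 = 10.67 L

10.7 L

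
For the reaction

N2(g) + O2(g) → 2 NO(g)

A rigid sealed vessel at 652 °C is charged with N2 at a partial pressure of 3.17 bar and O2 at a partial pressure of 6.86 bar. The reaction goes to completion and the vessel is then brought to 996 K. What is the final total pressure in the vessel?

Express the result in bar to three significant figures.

At constant V, partial pressures at 652 °C are proportional to moles, so apply stoichiometry directly to pressures.
P(O2) required for 3.17 bar of N2 = (1/1) × 3.17 = 3.170 bar; available 6.86 bar, so N2 is limiting.
P(O2) remaining = 6.86 − (1/1) × 3.17 = 3.690 bar
P(gaseous products) = (2)/1 × 3.17 = 6.340 bar
P_total at 652 °C = 3.690 + 6.340 = 10.03 bar
Scaling to 996 K: P = 10.03 × 996/925.15 = 10.80 bar

10.8 bar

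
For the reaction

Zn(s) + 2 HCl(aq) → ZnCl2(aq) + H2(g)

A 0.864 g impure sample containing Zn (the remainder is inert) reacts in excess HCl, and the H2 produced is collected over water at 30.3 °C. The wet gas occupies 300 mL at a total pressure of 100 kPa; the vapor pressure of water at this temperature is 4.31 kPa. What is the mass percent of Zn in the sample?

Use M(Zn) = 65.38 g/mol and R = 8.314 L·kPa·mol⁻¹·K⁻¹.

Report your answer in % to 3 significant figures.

86.1 %

P(H2) = 100 − 4.31 = 95.69 kPa
n(H2) = PV/RT = (95.69 × 0.3000) / (8.314 × 303.45) = 0.01138 mol
n(Zn) = (1/1) × 0.01138 = 0.01138 mol
m(Zn) = 0.01138 × 65.38 = 0.7440 g
%Zn = 0.7440 / 0.864 × 100 = 86.11%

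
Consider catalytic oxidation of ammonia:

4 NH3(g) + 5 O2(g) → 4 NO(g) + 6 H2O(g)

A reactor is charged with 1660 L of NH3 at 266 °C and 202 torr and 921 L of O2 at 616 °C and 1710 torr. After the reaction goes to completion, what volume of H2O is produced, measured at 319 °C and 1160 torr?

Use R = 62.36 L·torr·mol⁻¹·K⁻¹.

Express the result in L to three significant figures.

476 L

n(NH3) = PV/RT = (202 × 1660) / (62.36 × 539.15) = 9.973 mol
n(O2) = PV/RT = (1710 × 921) / (62.36 × 889.15) = 28.40 mol
For 9.973 mol NH3, stoichiometry requires (5/4) × 9.973 = 12.47 mol O2; 28.40 mol is available, so NH3 is limiting.
n(H2O) = (6/4) × 9.973 = 14.96 mol
V(H2O) = nRT/P = 14.96 × 62.36 × 592.15 / 1160 = 476.2 L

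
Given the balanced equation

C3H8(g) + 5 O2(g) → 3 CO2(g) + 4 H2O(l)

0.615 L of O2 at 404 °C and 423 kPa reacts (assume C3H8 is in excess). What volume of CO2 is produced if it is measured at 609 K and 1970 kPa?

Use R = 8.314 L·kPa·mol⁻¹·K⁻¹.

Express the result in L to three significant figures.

0.0713 L

n(O2) = PV/RT = (423 × 0.615) / (8.314 × 677.15) = 0.04621 mol
n(CO2) = (3/5) × 0.04621 = 0.02773 mol
V = nRT/P = 0.02773 × 8.314 × 609 / 1970 = 0.07127 L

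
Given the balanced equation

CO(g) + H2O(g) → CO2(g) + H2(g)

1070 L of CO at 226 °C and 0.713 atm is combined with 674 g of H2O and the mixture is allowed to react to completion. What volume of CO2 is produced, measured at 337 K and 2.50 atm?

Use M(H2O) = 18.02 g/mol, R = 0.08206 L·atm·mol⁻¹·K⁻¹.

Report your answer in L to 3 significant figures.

n(CO) = PV/RT = (0.713 × 1070) / (0.08206 × 499.15) = 18.63 mol
n(H2O) = 674 / 18.02 = 37.40 mol
For 18.63 mol CO, stoichiometry requires (1/1) × 18.63 = 18.63 mol H2O; 37.40 mol is available, so CO is limiting.
n(CO2) = (1/1) × 18.63 = 18.63 mol
V(CO2) = nRT/P = 18.63 × 0.08206 × 337 / 2.50 = 206.1 L

206 L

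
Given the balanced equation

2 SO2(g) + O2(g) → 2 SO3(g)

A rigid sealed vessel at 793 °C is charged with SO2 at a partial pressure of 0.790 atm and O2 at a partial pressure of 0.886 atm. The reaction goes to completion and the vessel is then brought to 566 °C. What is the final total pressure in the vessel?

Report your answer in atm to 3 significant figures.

At constant V, partial pressures at 793 °C are proportional to moles, so apply stoichiometry directly to pressures.
P(O2) required for 0.790 atm of SO2 = (1/2) × 0.790 = 0.3950 atm; available 0.886 atm, so SO2 is limiting.
P(O2) remaining = 0.886 − (1/2) × 0.790 = 0.4910 atm
P(gaseous products) = (2)/2 × 0.790 = 0.7900 atm
P_total at 793 °C = 0.4910 + 0.7900 = 1.281 atm
Scaling to 566 °C: P = 1.281 × 839.15/1066.15 = 1.008 atm

1.01 atm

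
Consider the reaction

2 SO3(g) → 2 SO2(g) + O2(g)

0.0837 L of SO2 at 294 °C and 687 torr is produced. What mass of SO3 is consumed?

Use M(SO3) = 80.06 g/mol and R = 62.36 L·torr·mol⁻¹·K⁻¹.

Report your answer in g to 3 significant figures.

0.130 g

n(SO2) = PV/RT = (687 × 0.0837) / (62.36 × 567.15) = 0.001626 mol
n(SO3) = (2/2) × 0.001626 = 0.001626 mol
m(SO3) = 0.001626 × 80.06 = 0.1302 g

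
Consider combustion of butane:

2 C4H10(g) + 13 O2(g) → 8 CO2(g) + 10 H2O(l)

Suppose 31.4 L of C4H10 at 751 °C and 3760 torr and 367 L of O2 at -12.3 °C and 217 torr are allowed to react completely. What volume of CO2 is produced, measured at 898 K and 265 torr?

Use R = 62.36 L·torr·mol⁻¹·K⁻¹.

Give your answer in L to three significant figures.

n(C4H10) = PV/RT = (3760 × 31.4) / (62.36 × 1024.15) = 1.849 mol
n(O2) = PV/RT = (217 × 367) / (62.36 × 260.85) = 4.896 mol
For 1.849 mol C4H10, stoichiometry requires (13/2) × 1.849 = 12.02 mol O2; 4.896 mol is available, so O2 is limiting.
n(CO2) = (8/13) × 4.896 = 3.013 mol
V(CO2) = nRT/P = 3.013 × 62.36 × 898 / 265 = 636.7 L

637 L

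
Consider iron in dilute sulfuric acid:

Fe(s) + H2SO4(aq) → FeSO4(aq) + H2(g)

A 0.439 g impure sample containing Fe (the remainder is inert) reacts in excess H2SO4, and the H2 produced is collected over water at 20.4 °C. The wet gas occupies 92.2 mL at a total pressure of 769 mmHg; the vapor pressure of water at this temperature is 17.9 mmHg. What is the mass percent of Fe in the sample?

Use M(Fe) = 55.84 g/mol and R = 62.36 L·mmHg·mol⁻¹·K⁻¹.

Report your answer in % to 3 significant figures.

P(H2) = 769 − 17.9 = 751.1 mmHg
n(H2) = PV/RT = (751.1 × 0.09220) / (62.36 × 293.55) = 0.003783 mol
n(Fe) = (1/1) × 0.003783 = 0.003783 mol
m(Fe) = 0.003783 × 55.84 = 0.2112 g
%Fe = 0.2112 / 0.439 × 100 = 48.11%

48.1 %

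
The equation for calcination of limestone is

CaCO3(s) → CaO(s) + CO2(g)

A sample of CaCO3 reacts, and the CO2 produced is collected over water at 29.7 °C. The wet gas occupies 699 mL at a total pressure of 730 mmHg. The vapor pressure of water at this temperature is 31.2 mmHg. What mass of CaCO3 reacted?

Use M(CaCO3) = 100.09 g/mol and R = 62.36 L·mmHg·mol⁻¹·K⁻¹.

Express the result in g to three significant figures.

P(CO2) = 730 − 31.2 = 698.8 mmHg
n(CO2) = PV/RT = (698.8 × 0.6990) / (62.36 × 302.85) = 0.02586 mol
n(CaCO3) = (1/1) × 0.02586 = 0.02586 mol
m(CaCO3) = 0.02586 × 100.09 = 2.588 g

2.59 g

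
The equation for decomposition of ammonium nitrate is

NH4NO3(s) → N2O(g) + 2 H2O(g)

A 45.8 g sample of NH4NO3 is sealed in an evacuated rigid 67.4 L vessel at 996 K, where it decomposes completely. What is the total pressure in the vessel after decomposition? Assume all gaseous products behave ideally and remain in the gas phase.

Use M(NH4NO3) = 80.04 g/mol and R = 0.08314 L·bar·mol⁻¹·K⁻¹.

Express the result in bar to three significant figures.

n(NH4NO3) = 45.8 / 80.04 = 0.5722 mol
n(gas produced) = (3/1) × 0.5722 = 1.717 mol
P = nRT/V = 1.717 × 0.08314 × 996 / 67.4 = 2.110 bar

2.11 bar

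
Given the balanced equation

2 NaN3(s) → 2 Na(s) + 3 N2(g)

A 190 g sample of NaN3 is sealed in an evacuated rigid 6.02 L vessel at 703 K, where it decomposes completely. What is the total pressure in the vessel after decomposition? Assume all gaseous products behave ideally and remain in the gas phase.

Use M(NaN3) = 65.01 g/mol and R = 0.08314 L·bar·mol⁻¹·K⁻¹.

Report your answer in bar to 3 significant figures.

n(NaN3) = 190 / 65.01 = 2.923 mol
n(gas produced) = (3/2) × 2.923 = 4.385 mol
P = nRT/V = 4.385 × 0.08314 × 703 / 6.02 = 42.57 bar

42.6 bar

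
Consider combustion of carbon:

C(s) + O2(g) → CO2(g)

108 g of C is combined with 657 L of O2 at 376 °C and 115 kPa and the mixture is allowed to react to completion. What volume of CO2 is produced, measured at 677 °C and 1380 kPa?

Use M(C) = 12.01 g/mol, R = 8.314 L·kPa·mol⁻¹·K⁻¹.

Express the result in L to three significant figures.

51.5 L

n(C) = 108 / 12.01 = 8.993 mol
n(O2) = PV/RT = (115 × 657) / (8.314 × 649.15) = 14.00 mol
For 8.993 mol C, stoichiometry requires (1/1) × 8.993 = 8.993 mol O2; 14.00 mol is available, so C is limiting.
n(CO2) = (1/1) × 8.993 = 8.993 mol
V(CO2) = nRT/P = 8.993 × 8.314 × 950.15 / 1380 = 51.48 L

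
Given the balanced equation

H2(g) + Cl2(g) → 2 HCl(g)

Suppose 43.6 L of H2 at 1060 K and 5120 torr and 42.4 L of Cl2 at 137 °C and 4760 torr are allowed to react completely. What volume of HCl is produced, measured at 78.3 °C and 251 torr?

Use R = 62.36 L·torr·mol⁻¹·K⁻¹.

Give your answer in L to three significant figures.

n(H2) = PV/RT = (5120 × 43.6) / (62.36 × 1060) = 3.377 mol
n(Cl2) = PV/RT = (4760 × 42.4) / (62.36 × 410.15) = 7.891 mol
For 3.377 mol H2, stoichiometry requires (1/1) × 3.377 = 3.377 mol Cl2; 7.891 mol is available, so H2 is limiting.
n(HCl) = (2/1) × 3.377 = 6.754 mol
V(HCl) = nRT/P = 6.754 × 62.36 × 351.45 / 251 = 589.7 L

590 L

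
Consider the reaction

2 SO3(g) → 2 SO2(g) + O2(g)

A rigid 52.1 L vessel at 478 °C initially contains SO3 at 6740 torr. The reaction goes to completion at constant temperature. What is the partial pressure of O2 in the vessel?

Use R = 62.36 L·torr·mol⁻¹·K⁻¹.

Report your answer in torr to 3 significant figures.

n(SO3)₀ = PV/RT = (6740 × 52.1) / (62.36 × 751.15) = 7.497 mol
n(O2) = (1/2) × 7.497 = 3.748 mol
P(O2) = nRT/V = 3.748 × 62.36 × 751.15 / 52.1 = 3370 torr

3370 torr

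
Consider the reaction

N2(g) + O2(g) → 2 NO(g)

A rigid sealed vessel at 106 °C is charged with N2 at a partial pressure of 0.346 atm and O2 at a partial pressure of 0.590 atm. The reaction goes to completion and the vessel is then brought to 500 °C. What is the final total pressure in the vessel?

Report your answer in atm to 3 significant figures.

1.91 atm

With V and T fixed, P_i ∝ n_i, so the mole ratios apply directly to partial pressures at 106 °C.
P(O2) required for 0.346 atm of N2 = (1/1) × 0.346 = 0.3460 atm; available 0.590 atm, so N2 is limiting.
P(O2) remaining = 0.590 − (1/1) × 0.346 = 0.2440 atm
P(gaseous products) = (2)/1 × 0.346 = 0.6920 atm
P_total at 106 °C = 0.2440 + 0.6920 = 0.9360 atm
Scaling to 500 °C: P = 0.9360 × 773.15/379.15 = 1.909 atm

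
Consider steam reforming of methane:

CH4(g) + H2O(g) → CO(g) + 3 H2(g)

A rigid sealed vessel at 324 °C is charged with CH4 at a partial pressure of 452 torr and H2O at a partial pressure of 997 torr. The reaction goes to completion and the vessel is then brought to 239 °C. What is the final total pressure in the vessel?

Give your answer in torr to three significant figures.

2020 torr

With V and T fixed, P_i ∝ n_i, so the mole ratios apply directly to partial pressures at 324 °C.
P(H2O) required for 452 torr of CH4 = (1/1) × 452 = 452.0 torr; available 997 torr, so CH4 is limiting.
P(H2O) remaining = 997 − (1/1) × 452 = 545.0 torr
P(gaseous products) = (1+3)/1 × 452 = 1808 torr
P_total at 324 °C = 545.0 + 1808 = 2353 torr
Scaling to 239 °C: P = 2353 × 512.15/597.15 = 2018 torr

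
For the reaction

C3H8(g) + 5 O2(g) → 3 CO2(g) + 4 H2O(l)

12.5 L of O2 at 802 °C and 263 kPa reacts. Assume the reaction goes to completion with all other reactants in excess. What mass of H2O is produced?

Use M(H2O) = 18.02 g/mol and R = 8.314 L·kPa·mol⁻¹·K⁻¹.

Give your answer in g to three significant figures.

5.30 g

n(O2) = PV/RT = (263 × 12.5) / (8.314 × 1075.15) = 0.3678 mol
n(H2O) = (4/5) × 0.3678 = 0.2942 mol
m(H2O) = 0.2942 × 18.02 = 5.301 g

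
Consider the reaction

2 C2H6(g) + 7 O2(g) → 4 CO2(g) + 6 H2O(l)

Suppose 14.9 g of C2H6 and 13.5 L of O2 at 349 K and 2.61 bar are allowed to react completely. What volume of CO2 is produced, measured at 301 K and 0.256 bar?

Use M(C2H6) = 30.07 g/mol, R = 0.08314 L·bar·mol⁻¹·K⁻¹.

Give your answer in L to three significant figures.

67.8 L

n(C2H6) = 14.9 / 30.07 = 0.4955 mol
n(O2) = PV/RT = (2.61 × 13.5) / (0.08314 × 349) = 1.214 mol
For 0.4955 mol C2H6, stoichiometry requires (7/2) × 0.4955 = 1.734 mol O2; 1.214 mol is available, so O2 is limiting.
n(CO2) = (4/7) × 1.214 = 0.6937 mol
V(CO2) = nRT/P = 0.6937 × 0.08314 × 301 / 0.256 = 67.81 L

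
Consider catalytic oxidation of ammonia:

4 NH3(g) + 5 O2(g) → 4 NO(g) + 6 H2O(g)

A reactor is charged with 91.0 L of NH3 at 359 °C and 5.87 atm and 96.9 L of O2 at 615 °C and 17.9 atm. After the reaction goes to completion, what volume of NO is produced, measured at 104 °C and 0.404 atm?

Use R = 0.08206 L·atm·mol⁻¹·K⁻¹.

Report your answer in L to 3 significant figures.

n(NH3) = PV/RT = (5.87 × 91.0) / (0.08206 × 632.15) = 10.30 mol
n(O2) = PV/RT = (17.9 × 96.9) / (0.08206 × 888.15) = 23.80 mol
For 10.30 mol NH3, stoichiometry requires (5/4) × 10.30 = 12.88 mol O2; 23.80 mol is available, so NH3 is limiting.
n(NO) = (4/4) × 10.30 = 10.30 mol
V(NO) = nRT/P = 10.30 × 0.08206 × 377.15 / 0.404 = 789.0 L

789 L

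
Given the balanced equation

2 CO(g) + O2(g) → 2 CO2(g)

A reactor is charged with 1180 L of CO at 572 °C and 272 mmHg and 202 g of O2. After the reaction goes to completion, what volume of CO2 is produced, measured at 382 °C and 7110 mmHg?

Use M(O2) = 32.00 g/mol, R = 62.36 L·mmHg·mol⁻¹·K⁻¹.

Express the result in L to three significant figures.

n(CO) = PV/RT = (272 × 1180) / (62.36 × 845.15) = 6.090 mol
n(O2) = 202 / 32.00 = 6.312 mol
For 6.090 mol CO, stoichiometry requires (1/2) × 6.090 = 3.045 mol O2; 6.312 mol is available, so CO is limiting.
n(CO2) = (2/2) × 6.090 = 6.090 mol
V(CO2) = nRT/P = 6.090 × 62.36 × 655.15 / 7110 = 34.99 L

35.0 L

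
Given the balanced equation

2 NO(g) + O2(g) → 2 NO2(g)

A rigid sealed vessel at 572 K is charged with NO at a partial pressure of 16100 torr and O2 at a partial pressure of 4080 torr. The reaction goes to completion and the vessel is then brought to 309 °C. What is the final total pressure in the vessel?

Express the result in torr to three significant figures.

16400 torr

At constant V, partial pressures at 572 K are proportional to moles, so apply stoichiometry directly to pressures.
P(O2) required for 16100 torr of NO = (1/2) × 16100 = 8050 torr; available 4080 torr, so O2 is limiting.
P(NO) remaining = 16100 − (2/1) × 4080 = 7940 torr
P(gaseous products) = (2)/1 × 4080 = 8160 torr
P_total at 572 K = 7940 + 8160 = 16100 torr
Scaling to 309 °C: P = 16100 × 582.15/572 = 16390 torr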